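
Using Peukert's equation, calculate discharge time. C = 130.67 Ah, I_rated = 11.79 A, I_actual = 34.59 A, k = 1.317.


Step 1: t_rated = C / I_rated = 130.67 / 11.79 = 11.083 hr
Step 2: ratio = 11.79 / 34.59 = 0.34085
Step 3: ratio^k = 0.34085^1.317 = 0.24232
Step 4: t = t_rated * ratio^k = 11.083 * 0.24232 = 2.686 hr

2.686 hr


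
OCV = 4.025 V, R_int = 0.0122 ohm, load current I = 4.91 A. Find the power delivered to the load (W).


Step 1: V_terminal = OCV - I*R = 4.025 - 4.91 * 0.0122 = 3.9651 V
Step 2: P_out = V_terminal * I = 3.9651 * 4.91 = 19.47 W

19.47 W


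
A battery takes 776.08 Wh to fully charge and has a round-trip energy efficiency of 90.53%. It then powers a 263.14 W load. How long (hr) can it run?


Step 1: E_discharge = eta/100 * E_charge = 90.53/100 * 776.08 = 702.59 Wh
Step 2: t = E_discharge / P = 702.59 / 263.14 = 2.670 hr

2.670 hr


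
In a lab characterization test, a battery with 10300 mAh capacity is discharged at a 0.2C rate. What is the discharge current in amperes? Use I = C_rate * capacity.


Convert: capacity = 10300 mAh = 10.3 Ah
At 0.2C: I = 0.2 * 10.3 Ah = 2.06 A

2.06 A


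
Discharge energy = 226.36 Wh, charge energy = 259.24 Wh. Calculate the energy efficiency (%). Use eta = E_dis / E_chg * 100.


Round-trip efficiency = 226.36/259.24 * 100% = 87.32%

87.32%


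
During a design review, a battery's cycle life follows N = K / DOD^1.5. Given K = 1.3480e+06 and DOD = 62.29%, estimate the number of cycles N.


DOD^1.5 = 491.62
N = K / DOD^1.5 = 1.3480e+06 / 491.62 = 2742

2742 cycles


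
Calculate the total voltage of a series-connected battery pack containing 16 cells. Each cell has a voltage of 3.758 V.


Series voltages add: 16 * 3.758 V = 60.128 V

60.128 V


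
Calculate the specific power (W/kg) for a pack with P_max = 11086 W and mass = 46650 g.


Convert: m = 46650 g = 46.65 kg
Specific power = 11086 W / 46.65 kg = 237.6 W/kg

237.6 W/kg


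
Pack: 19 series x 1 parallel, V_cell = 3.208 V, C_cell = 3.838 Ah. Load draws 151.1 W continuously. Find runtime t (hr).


Step 1: E_pack = Ns * V_cell * Np * C_cell = 19 * 3.208 * 1 * 3.838 = 233.93 Wh
Step 2: t = E_pack / P = 233.93 / 151.1 = 1.548 hr

1.548 hr


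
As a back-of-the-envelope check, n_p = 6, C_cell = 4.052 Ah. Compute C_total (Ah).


C_total = 6 * 4.052 = 24.312 Ah

24.312 Ah


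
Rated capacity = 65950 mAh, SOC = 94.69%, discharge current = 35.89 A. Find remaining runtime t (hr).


Convert: C_total = 65950 mAh = 65.95 Ah
Step 1: remaining = SOC/100 * C_total = 94.69/100 * 65.95 = 62.448 Ah
Step 2: t = remaining / I = 62.448 / 35.89 = 1.740 hr

1.740 hr


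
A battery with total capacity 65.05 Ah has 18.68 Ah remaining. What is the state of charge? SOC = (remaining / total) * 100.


SOC% = 18.68 / 65.05 * 100 = 28.72%

28.72%


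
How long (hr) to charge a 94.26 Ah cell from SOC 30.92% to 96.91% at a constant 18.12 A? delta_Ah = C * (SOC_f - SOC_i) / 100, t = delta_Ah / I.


delta_Ah = 94.26 * (96.91 - 30.92) / 100 = 62.202 Ah
t = delta_Ah / I = 62.202 / 18.12 = 3.433 hr

3.433 hr


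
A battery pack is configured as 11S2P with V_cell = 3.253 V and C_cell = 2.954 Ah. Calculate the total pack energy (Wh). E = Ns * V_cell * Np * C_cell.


E = Ns * Vcell * Np * Ccell = 11 * 3.253 * 2 * 2.954 = 211.4 Wh

211.4 Wh


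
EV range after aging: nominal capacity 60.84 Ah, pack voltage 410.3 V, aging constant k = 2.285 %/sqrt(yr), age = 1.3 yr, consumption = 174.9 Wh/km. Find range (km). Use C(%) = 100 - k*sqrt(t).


Step 1: capacity retention = 100 - 2.285 * sqrt(1.3) = 100 - 2.285 * 1.1402 = 97.395%
Step 2: C_now = 60.84 * 97.395/100 = 59.255 Ah
Step 3: E_pack = V * C_now = 410.3 * 59.255 = 24312 Wh
Step 4: range = E_pack / consumption = 24312 / 174.9 = 139.0 km

139.0 km


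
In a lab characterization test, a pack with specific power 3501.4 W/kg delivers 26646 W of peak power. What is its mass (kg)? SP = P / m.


m = P / SP = 26646 / 3501.4 = 7.610 kg

7.610 kg


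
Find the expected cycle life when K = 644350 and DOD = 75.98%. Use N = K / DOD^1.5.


Step 1: DOD^1.5 = 75.98^1.5 = 662.29
Step 2: N = 644350 / 662.29 = 972.9 cycles

972.9 cycles


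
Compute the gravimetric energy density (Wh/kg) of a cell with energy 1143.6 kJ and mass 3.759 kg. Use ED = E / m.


Convert: E = 1143.6 kJ = 317.67 Wh
ED = E / m = 317.67 / 3.759 = 84.51 Wh/kg

84.51 Wh/kg


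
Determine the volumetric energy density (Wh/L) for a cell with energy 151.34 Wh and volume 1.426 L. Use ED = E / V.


Volumetric ED = 151.34 Wh / 1.426 L = 106.1 Wh/L

106.1 Wh/L


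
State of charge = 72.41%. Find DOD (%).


DOD = 100 - SOC = 100 - 72.41 = 27.59%

27.59%


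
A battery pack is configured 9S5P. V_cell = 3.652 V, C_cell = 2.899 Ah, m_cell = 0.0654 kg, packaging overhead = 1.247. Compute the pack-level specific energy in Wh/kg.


Step 1: V_pack = 9 * 3.652 = 32.868 V
Step 2: C_pack = 5 * 2.899 = 14.495 Ah
Step 3: E_pack = V_pack * C_pack = 32.868 * 14.495 = 476.42 Wh
Step 4: m_pack = 9 * 5 * 0.0654 * 1.247 = 3.6699 kg
Step 5: ED = E_pack / m_pack = 476.42 / 3.6699 = 129.8 Wh/kg

129.8 Wh/kg


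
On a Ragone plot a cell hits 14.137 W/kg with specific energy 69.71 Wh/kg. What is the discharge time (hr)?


t = E / P = 69.71 / 14.137 = 4.931 hr

4.931 hr


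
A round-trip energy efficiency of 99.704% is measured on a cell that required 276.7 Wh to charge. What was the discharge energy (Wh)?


E_dis = eta/100 * E_chg = 99.704/100 * 276.7 = 275.9 Wh

275.9 Wh


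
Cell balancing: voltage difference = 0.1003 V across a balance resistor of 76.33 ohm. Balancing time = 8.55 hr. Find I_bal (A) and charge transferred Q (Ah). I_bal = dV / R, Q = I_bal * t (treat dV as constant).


First, Ohm's law: I_bal = 0.1003 V / 76.33 ohm = 0.001314 A
Then Q = I * t = 0.001314 A * 8.55 hr = 0.01123 Ah

I=0.001314 A, Q=0.01123 Ah


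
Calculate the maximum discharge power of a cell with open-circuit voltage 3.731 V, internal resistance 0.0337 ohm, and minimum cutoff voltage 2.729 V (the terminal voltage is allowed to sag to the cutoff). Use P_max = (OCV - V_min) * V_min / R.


P_max = (OCV - V_min) * V_min / R = (3.731 - 2.729) * 2.729 / 0.0337 = 1.002 * 2.729 / 0.0337 = 81.14 W

81.14 W


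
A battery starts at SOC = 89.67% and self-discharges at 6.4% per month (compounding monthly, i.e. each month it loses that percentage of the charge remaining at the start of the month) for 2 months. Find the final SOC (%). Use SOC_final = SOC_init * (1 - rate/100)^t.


Monthly retention factor = 1 - 6.4/100 = 0.936
Over 2 months: factor^2 = 0.8761
SOC_final = 89.67 * 0.8761 = 78.56%

78.56%


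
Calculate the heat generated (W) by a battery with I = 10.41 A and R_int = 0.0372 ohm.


Q = I^2 * R = 10.41^2 * 0.0372 = 4.031 W

4.031 W


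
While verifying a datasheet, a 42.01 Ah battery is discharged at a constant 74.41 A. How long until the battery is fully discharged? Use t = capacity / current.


t = capacity / current = 42.01 / 74.41 = 0.5646 hr

0.5646 hr


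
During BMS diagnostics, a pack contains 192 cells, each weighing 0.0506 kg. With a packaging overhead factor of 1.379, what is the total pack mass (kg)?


Cell mass sum = 192 * 0.0506 = 9.7152 kg
With overhead 1.379: m_pack = 9.7152 * 1.379 = 13.40 kg

13.40 kg


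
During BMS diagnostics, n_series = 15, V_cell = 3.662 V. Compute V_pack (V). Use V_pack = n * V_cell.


With 15 cells in series at 3.662 V each, V_pack = 54.93 V

54.93 V


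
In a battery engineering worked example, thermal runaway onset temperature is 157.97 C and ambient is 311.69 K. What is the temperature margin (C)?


Convert: T_ambient = 311.69 K = 38.54 C
margin = 157.97 - 38.54 = 119.43 C

119.43 C


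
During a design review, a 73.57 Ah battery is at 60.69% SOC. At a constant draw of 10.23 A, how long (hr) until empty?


Step 1: remaining = SOC/100 * C_total = 60.69/100 * 73.57 = 44.65 Ah
Step 2: t = remaining / I = 44.65 / 10.23 = 4.365 hr

4.365 hr


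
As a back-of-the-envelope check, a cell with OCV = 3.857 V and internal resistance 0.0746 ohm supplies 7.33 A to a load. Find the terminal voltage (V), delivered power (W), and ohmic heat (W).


Step 1: V_terminal = OCV - I*R = 3.857 - 7.33 * 0.0746 = 3.3102 V
Step 2: P_out = V_terminal * I = 3.3102 * 7.33 = 24.26 W
Step 3: Q = I^2 * R = 7.33^2 * 0.0746 = 4.008 W

V=3.3102 V, P=24.26 W, Q=4.008 W


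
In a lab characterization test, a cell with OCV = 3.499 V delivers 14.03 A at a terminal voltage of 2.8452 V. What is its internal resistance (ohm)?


R = (OCV - V) / I = (3.499 - 2.8452) / 14.03 = 0.04660 ohm

0.04660 ohm


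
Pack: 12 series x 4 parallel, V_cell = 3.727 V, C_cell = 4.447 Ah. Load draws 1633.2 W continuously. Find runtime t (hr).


Step 1: E_pack = Ns * V_cell * Np * C_cell = 12 * 3.727 * 4 * 4.447 = 795.55 Wh
Step 2: t = E_pack / P = 795.55 / 1633.2 = 0.4871 hr

0.4871 hr


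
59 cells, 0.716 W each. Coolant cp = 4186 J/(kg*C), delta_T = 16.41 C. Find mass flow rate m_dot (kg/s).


Step 1: Total heat Q = 59 * 0.716 W = 42.244 W
Step 2: denom = cp * dT = 4186 * 16.41 = 68692
Step 3: m_dot = 42.244 / 68692 = 6.150e-04 kg/s

6.150e-04 kg/s


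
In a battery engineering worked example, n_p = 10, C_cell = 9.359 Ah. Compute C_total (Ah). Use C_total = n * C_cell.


Parallel capacities add: 10 * 9.359 Ah = 93.59 Ah

93.59 Ah


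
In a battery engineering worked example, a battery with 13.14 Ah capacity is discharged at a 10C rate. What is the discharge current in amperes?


I = C_rate * capacity = 10 * 13.14 = 131.4 A

131.4 A


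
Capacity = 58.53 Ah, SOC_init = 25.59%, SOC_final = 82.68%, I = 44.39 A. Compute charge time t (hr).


delta_Ah = 58.53 * (82.68 - 25.59) / 100 = 33.415 Ah
t = delta_Ah / I = 33.415 / 44.39 = 0.7528 hr

0.7528 hr


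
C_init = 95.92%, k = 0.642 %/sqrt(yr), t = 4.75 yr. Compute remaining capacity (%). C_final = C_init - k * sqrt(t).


Step 1: sqrt(4.75 yr) = 2.1794
Step 2: drop = 0.642 * 2.1794 = 1.3992
Step 3: C_final = 95.92 - 1.3992 = 94.52%

94.52%


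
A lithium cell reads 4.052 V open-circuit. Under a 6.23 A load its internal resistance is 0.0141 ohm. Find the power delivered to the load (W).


Step 1: V_terminal = OCV - I*R = 4.052 - 6.23 * 0.0141 = 3.9642 V
Step 2: P_out = V_terminal * I = 3.9642 * 6.23 = 24.70 W

24.70 W


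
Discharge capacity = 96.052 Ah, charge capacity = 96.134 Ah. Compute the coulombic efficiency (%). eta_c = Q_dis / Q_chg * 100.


Coulombic efficiency = 96.052/96.134 * 100% = 99.91%

99.91%


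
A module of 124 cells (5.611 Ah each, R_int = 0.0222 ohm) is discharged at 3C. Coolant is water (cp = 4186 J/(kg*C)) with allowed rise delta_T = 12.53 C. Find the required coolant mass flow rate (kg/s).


Step 1: I = 3 * 5.611 = 16.833 A
Step 2: Q_cell = I^2 * R = 16.833^2 * 0.0222 = 6.2904 W
Step 3: Q_total = 124 * 6.2904 = 780.01 W
Step 4: m_dot = Q_total / (cp * dT) = 780.01 / (4186 * 12.53) = 0.01487 kg/s

0.01487 kg/s


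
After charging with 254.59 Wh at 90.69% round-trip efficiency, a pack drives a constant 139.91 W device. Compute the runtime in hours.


Step 1: E_discharge = eta/100 * E_charge = 90.69/100 * 254.59 = 230.89 Wh
Step 2: t = E_discharge / P = 230.89 / 139.91 = 1.650 hr

1.650 hr


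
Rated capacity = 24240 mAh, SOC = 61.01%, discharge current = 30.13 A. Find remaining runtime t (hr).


Convert: C_total = 24240 mAh = 24.24 Ah
Step 1: remaining = SOC/100 * C_total = 61.01/100 * 24.24 = 14.789 Ah
Step 2: t = remaining / I = 14.789 / 30.13 = 0.4908 hr

0.4908 hr


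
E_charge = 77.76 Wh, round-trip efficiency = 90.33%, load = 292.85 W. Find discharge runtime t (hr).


Step 1: E_discharge = eta/100 * E_charge = 90.33/100 * 77.76 = 70.241 Wh
Step 2: t = E_discharge / P = 70.241 / 292.85 = 0.2399 hr

0.2399 hr


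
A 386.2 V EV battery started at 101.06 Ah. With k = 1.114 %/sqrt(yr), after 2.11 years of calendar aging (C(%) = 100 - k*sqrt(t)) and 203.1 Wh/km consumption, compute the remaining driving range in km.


Step 1: capacity retention = 100 - 1.114 * sqrt(2.11) = 100 - 1.114 * 1.4526 = 98.382%
Step 2: C_now = 101.06 * 98.382/100 = 99.425 Ah
Step 3: E_pack = V * C_now = 386.2 * 99.425 = 38398 Wh
Step 4: range = E_pack / consumption = 38398 / 203.1 = 189.1 km

189.1 km


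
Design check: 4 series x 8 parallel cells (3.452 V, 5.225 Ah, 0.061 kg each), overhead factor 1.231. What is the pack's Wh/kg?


Step 1: V_pack = 4 * 3.452 = 13.808 V
Step 2: C_pack = 8 * 5.225 = 41.8 Ah
Step 3: E_pack = V_pack * C_pack = 13.808 * 41.8 = 577.17 Wh
Step 4: m_pack = 4 * 8 * 0.061 * 1.231 = 2.4029 kg
Step 5: ED = E_pack / m_pack = 577.17 / 2.4029 = 240.2 Wh/kg

240.2 Wh/kg


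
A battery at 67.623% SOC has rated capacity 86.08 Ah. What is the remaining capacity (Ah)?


remaining = SOC / 100 * total = 67.623 / 100 * 86.08 = 58.21 Ah

58.21 Ah


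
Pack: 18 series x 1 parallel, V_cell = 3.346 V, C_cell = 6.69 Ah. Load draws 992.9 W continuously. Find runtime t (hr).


Step 1: E_pack = Ns * V_cell * Np * C_cell = 18 * 3.346 * 1 * 6.69 = 402.93 Wh
Step 2: t = E_pack / P = 402.93 / 992.9 = 0.4058 hr

0.4058 hr


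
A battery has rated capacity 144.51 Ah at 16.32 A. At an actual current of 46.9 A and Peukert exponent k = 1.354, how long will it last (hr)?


Step 1: t_rated = C / I_rated = 144.51 / 16.32 = 8.8548 hr
Step 2: ratio = 16.32 / 46.9 = 0.34797
Step 3: ratio^k = 0.34797^1.354 = 0.23947
Step 4: t = t_rated * ratio^k = 8.8548 * 0.23947 = 2.120 hr

2.120 hr


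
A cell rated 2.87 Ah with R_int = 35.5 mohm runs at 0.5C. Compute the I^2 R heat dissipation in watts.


Convert: R = 35.5 mohm = 0.0355 ohm
Step 1: I = C_rate * capacity = 0.5 * 2.87 = 1.435 A
Step 2: Q = I^2 * R = 1.435^2 * 0.0355 = 2.0592 * 0.0355 = 0.07310 W

0.07310 W


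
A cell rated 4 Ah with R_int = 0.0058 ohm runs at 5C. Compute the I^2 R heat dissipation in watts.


Step 1: I = C_rate * capacity = 5 * 4 = 20 A
Step 2: Q = I^2 * R = 20^2 * 0.0058 = 400 * 0.0058 = 2.320 W

2.320 W


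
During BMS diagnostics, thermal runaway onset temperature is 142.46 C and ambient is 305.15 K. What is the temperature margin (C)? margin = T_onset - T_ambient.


Convert: T_ambient = 305.15 K = 32 C
margin = 142.46 - 32 = 110.46 C

110.46 C


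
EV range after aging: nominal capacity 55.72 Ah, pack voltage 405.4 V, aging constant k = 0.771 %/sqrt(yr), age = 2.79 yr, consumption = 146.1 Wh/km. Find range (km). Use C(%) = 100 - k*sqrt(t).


Step 1: capacity retention = 100 - 0.771 * sqrt(2.79) = 100 - 0.771 * 1.6703 = 98.712%
Step 2: C_now = 55.72 * 98.712/100 = 55.002 Ah
Step 3: E_pack = V * C_now = 405.4 * 55.002 = 22298 Wh
Step 4: range = E_pack / consumption = 22298 / 146.1 = 152.6 km

152.6 km


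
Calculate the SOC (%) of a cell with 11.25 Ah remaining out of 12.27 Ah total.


SOC% = 11.25 / 12.27 * 100 = 91.69%

91.69%


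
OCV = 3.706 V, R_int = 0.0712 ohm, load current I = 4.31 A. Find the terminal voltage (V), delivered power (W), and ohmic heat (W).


Step 1: V_terminal = OCV - I*R = 3.706 - 4.31 * 0.0712 = 3.3991 V
Step 2: P_out = V_terminal * I = 3.3991 * 4.31 = 14.65 W
Step 3: Q = I^2 * R = 4.31^2 * 0.0712 = 1.323 W

V=3.3991 V, P=14.65 W, Q=1.323 W


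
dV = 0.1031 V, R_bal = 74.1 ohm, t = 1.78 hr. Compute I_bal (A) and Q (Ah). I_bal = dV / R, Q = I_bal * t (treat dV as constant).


I_bal = dV / R = 0.1031 / 74.1 = 0.0013914 A
Q = I_bal * t = 0.0013914 * 1.78 = 0.002477 Ah

I=0.0013914 A, Q=0.002477 Ah


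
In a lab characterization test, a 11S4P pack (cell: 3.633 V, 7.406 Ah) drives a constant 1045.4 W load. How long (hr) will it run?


Step 1: E_pack = Ns * V_cell * Np * C_cell = 11 * 3.633 * 4 * 7.406 = 1183.9 Wh
Step 2: t = E_pack / P = 1183.9 / 1045.4 = 1.132 hr

1.132 hr


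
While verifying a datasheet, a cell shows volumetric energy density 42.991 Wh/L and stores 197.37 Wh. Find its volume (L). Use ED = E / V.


V = E / ED = 197.37 / 42.991 = 4.591 L

4.591 L


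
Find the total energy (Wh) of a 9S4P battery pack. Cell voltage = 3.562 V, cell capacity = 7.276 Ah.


V_pack = 9 * 3.562 = 32.058 V
C_pack = 4 * 7.276 = 29.104 Ah
E = V_pack * C_pack = 32.058 * 29.104 = 933.0 Wh

933.0 Wh


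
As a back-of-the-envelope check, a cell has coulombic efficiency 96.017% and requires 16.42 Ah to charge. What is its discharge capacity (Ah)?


Q_dis = eta/100 * Q_chg = 96.017/100 * 16.42 = 15.77 Ah

15.77 Ah


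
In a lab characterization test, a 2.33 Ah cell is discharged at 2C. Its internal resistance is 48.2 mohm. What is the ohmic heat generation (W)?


Convert: R = 48.2 mohm = 0.0482 ohm
Step 1: I = C_rate * capacity = 2 * 2.33 = 4.66 A
Step 2: Q = I^2 * R = 4.66^2 * 0.0482 = 21.716 * 0.0482 = 1.047 W

1.047 W


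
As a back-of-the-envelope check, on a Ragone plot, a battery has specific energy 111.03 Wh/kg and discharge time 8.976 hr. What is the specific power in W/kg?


Specific power = 111.03 Wh/kg / 8.976 hr = 12.37 W/kg

12.37 W/kg


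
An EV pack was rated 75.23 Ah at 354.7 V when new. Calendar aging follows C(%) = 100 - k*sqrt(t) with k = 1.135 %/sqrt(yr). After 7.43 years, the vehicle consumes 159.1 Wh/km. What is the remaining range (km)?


Step 1: capacity retention = 100 - 1.135 * sqrt(7.43) = 100 - 1.135 * 2.7258 = 96.906%
Step 2: C_now = 75.23 * 96.906/100 = 72.902 Ah
Step 3: E_pack = V * C_now = 354.7 * 72.902 = 25858 Wh
Step 4: range = E_pack / consumption = 25858 / 159.1 = 162.5 km

162.5 km


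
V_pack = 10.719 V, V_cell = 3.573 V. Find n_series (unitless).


Rearranging: n = V_pack / V_cell = 10.719 / 3.573 = 3 cells

3


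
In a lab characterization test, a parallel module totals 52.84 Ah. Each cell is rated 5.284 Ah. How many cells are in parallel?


n = C_total / C_cell = 52.84 / 5.284 = 10

10


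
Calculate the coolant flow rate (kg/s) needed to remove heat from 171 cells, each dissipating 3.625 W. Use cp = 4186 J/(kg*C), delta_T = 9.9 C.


Step 1: Total heat Q = 171 * 3.625 W = 619.88 W
Step 2: denom = cp * dT = 4186 * 9.9 = 41441
Step 3: m_dot = 619.88 / 41441 = 0.01496 kg/s

0.01496 kg/s


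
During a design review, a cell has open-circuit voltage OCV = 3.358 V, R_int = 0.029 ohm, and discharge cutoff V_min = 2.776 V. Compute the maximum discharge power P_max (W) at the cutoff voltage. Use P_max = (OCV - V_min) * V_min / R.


dV = OCV - V_min = 0.582 V (so I_max = dV / R)
P_max = dV * V_min / R = 0.582 * 2.776 / 0.029 = 55.71 W

55.71 W


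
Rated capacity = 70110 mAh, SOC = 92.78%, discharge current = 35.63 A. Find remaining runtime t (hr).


Convert: C_total = 70110 mAh = 70.11 Ah
Step 1: remaining = SOC/100 * C_total = 92.78/100 * 70.11 = 65.048 Ah
Step 2: t = remaining / I = 65.048 / 35.63 = 1.826 hr

1.826 hr


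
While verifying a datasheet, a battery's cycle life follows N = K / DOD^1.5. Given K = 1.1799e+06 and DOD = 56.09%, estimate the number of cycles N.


DOD^1.5 = 420.08
N = K / DOD^1.5 = 1.1799e+06 / 420.08 = 2809

2809 cycles


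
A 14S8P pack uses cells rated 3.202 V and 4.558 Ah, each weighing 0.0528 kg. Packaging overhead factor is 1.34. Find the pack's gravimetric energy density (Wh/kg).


Step 1: V_pack = 14 * 3.202 = 44.828 V
Step 2: C_pack = 8 * 4.558 = 36.464 Ah
Step 3: E_pack = V_pack * C_pack = 44.828 * 36.464 = 1634.6 Wh
Step 4: m_pack = 14 * 8 * 0.0528 * 1.34 = 7.9242 kg
Step 5: ED = E_pack / m_pack = 1634.6 / 7.9242 = 206.3 Wh/kg

206.3 Wh/kg


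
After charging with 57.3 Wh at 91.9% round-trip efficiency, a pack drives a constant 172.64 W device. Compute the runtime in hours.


Step 1: E_discharge = eta/100 * E_charge = 91.9/100 * 57.3 = 52.659 Wh
Step 2: t = E_discharge / P = 52.659 / 172.64 = 0.3050 hr

0.3050 hr


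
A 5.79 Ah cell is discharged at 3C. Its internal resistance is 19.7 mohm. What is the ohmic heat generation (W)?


Convert: R = 19.7 mohm = 0.0197 ohm
Step 1: I = C_rate * capacity = 3 * 5.79 = 17.37 A
Step 2: Q = I^2 * R = 17.37^2 * 0.0197 = 301.72 * 0.0197 = 5.944 W

5.944 W


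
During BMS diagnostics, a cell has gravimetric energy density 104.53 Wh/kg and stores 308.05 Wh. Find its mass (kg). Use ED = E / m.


m = E / ED = 308.05 / 104.53 = 2.947 kg

2.947 kg


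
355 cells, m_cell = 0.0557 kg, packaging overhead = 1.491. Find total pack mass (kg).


Cell mass sum = 355 * 0.0557 = 19.774 kg
With overhead 1.491: m_pack = 19.774 * 1.491 = 29.48 kg

29.48 kg


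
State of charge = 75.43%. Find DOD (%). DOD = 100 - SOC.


Complement of SOC: DOD = 100% - 75.43% = 24.57%

24.57%


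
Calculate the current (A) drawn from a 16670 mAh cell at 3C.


Convert: capacity = 16670 mAh = 16.67 Ah
At 3C: I = 3 * 16.67 Ah = 50.01 A

50.01 A


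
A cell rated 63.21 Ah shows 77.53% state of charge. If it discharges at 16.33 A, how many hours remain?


Step 1: remaining = SOC/100 * C_total = 77.53/100 * 63.21 = 49.007 Ah
Step 2: t = remaining / I = 49.007 / 16.33 = 3.001 hr

3.001 hr


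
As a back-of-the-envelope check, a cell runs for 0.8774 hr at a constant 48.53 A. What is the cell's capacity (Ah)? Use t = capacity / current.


C = I * t = 48.53 * 0.8774 = 42.58 Ah

42.58 Ah


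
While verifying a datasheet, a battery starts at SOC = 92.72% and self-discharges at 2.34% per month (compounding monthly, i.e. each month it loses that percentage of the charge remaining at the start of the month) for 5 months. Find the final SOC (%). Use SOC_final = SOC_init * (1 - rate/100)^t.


decay = (1 - 2.34/100)^5 = 0.88835
SOC_final = 92.72 * 0.88835 = 82.37%

82.37%


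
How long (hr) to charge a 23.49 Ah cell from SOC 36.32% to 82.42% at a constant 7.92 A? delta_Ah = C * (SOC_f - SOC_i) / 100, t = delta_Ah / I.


Step 1: dSOC = 82.42% - 36.32% = 46.1%
Step 2: delta_Ah = 23.49 * 46.1 / 100 = 10.829 Ah
Step 3: t = 10.829 / 7.92 = 1.367 hr

1.367 hr


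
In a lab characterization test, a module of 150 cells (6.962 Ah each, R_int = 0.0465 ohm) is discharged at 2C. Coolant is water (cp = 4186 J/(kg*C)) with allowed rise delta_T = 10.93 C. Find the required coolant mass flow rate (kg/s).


Step 1: I = 2 * 6.962 = 13.924 A
Step 2: Q_cell = I^2 * R = 13.924^2 * 0.0465 = 9.0153 W
Step 3: Q_total = 150 * 9.0153 = 1352.3 W
Step 4: m_dot = Q_total / (cp * dT) = 1352.3 / (4186 * 10.93) = 0.02956 kg/s

0.02956 kg/s


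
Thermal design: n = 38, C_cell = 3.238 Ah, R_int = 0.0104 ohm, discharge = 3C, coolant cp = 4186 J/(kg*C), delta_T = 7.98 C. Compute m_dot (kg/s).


Step 1: I = 3 * 3.238 = 9.714 A
Step 2: Q_cell = I^2 * R = 9.714^2 * 0.0104 = 0.98136 W
Step 3: Q_total = 38 * 0.98136 = 37.292 W
Step 4: m_dot = Q_total / (cp * dT) = 37.292 / (4186 * 7.98) = 0.001116 kg/s

0.001116 kg/s


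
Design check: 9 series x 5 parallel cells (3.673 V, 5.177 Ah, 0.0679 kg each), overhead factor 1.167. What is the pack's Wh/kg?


Step 1: V_pack = 9 * 3.673 = 33.057 V
Step 2: C_pack = 5 * 5.177 = 25.885 Ah
Step 3: E_pack = V_pack * C_pack = 33.057 * 25.885 = 855.68 Wh
Step 4: m_pack = 9 * 5 * 0.0679 * 1.167 = 3.5658 kg
Step 5: ED = E_pack / m_pack = 855.68 / 3.5658 = 240.0 Wh/kg

240.0 Wh/kg


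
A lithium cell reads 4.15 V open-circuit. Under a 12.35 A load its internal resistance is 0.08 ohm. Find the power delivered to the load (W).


Step 1: V_terminal = OCV - I*R = 4.15 - 12.35 * 0.08 = 3.162 V
Step 2: P_out = V_terminal * I = 3.162 * 12.35 = 39.05 W

39.05 W


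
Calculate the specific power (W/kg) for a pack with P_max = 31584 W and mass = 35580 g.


Convert: m = 35580 g = 35.58 kg
SP = P / m = 31584 / 35.58 = 887.7 W/kg

887.7 W/kg


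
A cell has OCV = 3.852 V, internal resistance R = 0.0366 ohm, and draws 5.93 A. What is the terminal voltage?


V = OCV - I*R = 3.852 - 5.93 * 0.0366 = 3.635 V

3.635 V


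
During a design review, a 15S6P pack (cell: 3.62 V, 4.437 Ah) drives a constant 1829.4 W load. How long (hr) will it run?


Step 1: E_pack = Ns * V_cell * Np * C_cell = 15 * 3.62 * 6 * 4.437 = 1445.6 Wh
Step 2: t = E_pack / P = 1445.6 / 1829.4 = 0.7902 hr

0.7902 hr


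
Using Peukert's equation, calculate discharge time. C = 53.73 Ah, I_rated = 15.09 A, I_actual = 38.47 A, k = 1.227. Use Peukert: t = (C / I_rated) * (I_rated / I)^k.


t_rated = C / I_rated = 53.73 / 15.09 = 3.5606 hr
(I_rated/I)^k = (0.39225)^1.227 = 0.31718
t = t_rated * (I_rated/I)^k = 3.5606 * 0.31718 = 1.129 hr

1.129 hr


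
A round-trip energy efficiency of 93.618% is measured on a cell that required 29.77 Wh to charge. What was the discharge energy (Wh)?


E_dis = eta/100 * E_chg = 93.618/100 * 29.77 = 27.87 Wh

27.87 Wh


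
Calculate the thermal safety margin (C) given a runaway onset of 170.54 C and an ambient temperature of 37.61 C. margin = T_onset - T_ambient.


margin = T_onset - T_ambient = 170.54 - 37.61 = 132.93 C

132.93 C


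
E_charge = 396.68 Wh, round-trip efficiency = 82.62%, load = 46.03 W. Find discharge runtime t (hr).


Step 1: E_discharge = eta/100 * E_charge = 82.62/100 * 396.68 = 327.74 Wh
Step 2: t = E_discharge / P = 327.74 / 46.03 = 7.120 hr

7.120 hr


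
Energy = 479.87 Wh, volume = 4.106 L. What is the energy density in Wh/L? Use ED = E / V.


Volumetric ED = 479.87 Wh / 4.106 L = 116.9 Wh/L

116.9 Wh/L


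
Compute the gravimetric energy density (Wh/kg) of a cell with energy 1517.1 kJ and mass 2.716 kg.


Convert: E = 1517.1 kJ = 421.42 Wh
ED = E / m = 421.42 / 2.716 = 155.2 Wh/kg

155.2 Wh/kg


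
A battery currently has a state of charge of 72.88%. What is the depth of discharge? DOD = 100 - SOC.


Complement of SOC: DOD = 100% - 72.88% = 27.12%

27.12%


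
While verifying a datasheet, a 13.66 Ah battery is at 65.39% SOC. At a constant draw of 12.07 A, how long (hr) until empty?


Step 1: remaining = SOC/100 * C_total = 65.39/100 * 13.66 = 8.9323 Ah
Step 2: t = remaining / I = 8.9323 / 12.07 = 0.7400 hr

0.7400 hr


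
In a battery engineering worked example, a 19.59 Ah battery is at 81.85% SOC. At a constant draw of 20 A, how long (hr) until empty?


Step 1: remaining = SOC/100 * C_total = 81.85/100 * 19.59 = 16.034 Ah
Step 2: t = remaining / I = 16.034 / 20 = 0.8017 hr

0.8017 hr


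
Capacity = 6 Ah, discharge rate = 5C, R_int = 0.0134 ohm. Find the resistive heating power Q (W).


Step 1: I = C_rate * capacity = 5 * 6 = 30 A
Step 2: Q = I^2 * R = 30^2 * 0.0134 = 900 * 0.0134 = 12.06 W

12.06 W


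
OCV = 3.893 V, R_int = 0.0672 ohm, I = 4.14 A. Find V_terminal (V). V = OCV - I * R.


V = OCV - I*R = 3.893 - 4.14 * 0.0672 = 3.615 V

3.615 V


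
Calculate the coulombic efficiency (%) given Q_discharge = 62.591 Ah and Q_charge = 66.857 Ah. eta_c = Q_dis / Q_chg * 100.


eta_c = Q_dis / Q_chg * 100 = 62.591 / 66.857 * 100 = 93.62%

93.62%


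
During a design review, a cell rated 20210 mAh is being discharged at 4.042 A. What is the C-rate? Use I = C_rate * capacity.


Convert: capacity = 20210 mAh = 20.21 Ah
Rearranging: C_rate = 4.042 / 20.21 = 0.2C

0.2C


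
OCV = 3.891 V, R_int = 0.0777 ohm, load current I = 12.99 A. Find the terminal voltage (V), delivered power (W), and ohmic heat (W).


Step 1: V_terminal = OCV - I*R = 3.891 - 12.99 * 0.0777 = 2.8817 V
Step 2: P_out = V_terminal * I = 2.8817 * 12.99 = 37.43 W
Step 3: Q = I^2 * R = 12.99^2 * 0.0777 = 13.11 W

V=2.8817 V, P=37.43 W, Q=13.11 W


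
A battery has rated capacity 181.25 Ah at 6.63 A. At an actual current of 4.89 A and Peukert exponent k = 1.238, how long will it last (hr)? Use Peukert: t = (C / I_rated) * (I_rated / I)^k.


t_rated = C / I_rated = 181.25 / 6.63 = 27.338 hr
(I_rated/I)^k = (1.3558)^1.238 = 1.4577
t = t_rated * (I_rated/I)^k = 27.338 * 1.4577 = 39.85 hr

39.85 hr


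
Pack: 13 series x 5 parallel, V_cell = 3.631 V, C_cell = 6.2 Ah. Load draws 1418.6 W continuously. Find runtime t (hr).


Step 1: E_pack = Ns * V_cell * Np * C_cell = 13 * 3.631 * 5 * 6.2 = 1463.3 Wh
Step 2: t = E_pack / P = 1463.3 / 1418.6 = 1.032 hr

1.032 hr


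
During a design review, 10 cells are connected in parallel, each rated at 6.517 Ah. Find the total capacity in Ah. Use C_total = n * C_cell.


C_total = 10 * 6.517 = 65.17 Ah

65.17 Ah


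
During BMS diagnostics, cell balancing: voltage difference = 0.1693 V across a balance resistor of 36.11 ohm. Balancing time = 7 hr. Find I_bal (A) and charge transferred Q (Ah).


First, Ohm's law: I_bal = 0.1693 V / 36.11 ohm = 0.0046885 A
Then Q = I * t = 0.0046885 A * 7 hr = 0.03282 Ah

I=0.0046885 A, Q=0.03282 Ah


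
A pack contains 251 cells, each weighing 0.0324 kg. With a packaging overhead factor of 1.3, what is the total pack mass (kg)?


m_pack = n * m_cell * overhead = 251 * 0.0324 * 1.3 = 10.57 kg

10.57 kg


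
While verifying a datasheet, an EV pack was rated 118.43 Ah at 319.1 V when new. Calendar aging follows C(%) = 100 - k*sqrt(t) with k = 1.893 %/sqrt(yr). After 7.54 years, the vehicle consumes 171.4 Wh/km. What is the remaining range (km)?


Step 1: capacity retention = 100 - 1.893 * sqrt(7.54) = 100 - 1.893 * 2.7459 = 94.802%
Step 2: C_now = 118.43 * 94.802/100 = 112.27 Ah
Step 3: E_pack = V * C_now = 319.1 * 112.27 = 35825 Wh
Step 4: range = E_pack / consumption = 35825 / 171.4 = 209.0 km

209.0 km


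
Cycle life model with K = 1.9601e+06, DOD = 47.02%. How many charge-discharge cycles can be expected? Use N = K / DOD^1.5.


Step 1: DOD^1.5 = 47.02^1.5 = 322.42
Step 2: N = 1.9601e+06 / 322.42 = 6079 cycles

6079 cycles


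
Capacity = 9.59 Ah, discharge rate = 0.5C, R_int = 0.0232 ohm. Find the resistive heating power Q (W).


Step 1: I = C_rate * capacity = 0.5 * 9.59 = 4.795 A
Step 2: Q = I^2 * R = 4.795^2 * 0.0232 = 22.992 * 0.0232 = 0.5334 W

0.5334 W


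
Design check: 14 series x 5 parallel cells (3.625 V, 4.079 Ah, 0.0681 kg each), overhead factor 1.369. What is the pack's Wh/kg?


Step 1: V_pack = 14 * 3.625 = 50.75 V
Step 2: C_pack = 5 * 4.079 = 20.395 Ah
Step 3: E_pack = V_pack * C_pack = 50.75 * 20.395 = 1035 Wh
Step 4: m_pack = 14 * 5 * 0.0681 * 1.369 = 6.526 kg
Step 5: ED = E_pack / m_pack = 1035 / 6.526 = 158.6 Wh/kg

158.6 Wh/kg


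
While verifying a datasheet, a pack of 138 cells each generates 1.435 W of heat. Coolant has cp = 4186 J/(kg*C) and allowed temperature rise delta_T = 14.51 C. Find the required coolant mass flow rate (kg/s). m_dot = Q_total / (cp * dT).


Q_total = 138 * 1.435 = 198.03 W
m_dot = Q_total / (cp * dT) = 198.03 / (4186 * 14.51) = 0.003260 kg/s

0.003260 kg/s


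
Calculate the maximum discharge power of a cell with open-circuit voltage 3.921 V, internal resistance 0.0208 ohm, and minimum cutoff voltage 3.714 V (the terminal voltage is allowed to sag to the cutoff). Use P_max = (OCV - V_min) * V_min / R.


dV = OCV - V_min = 0.207 V (so I_max = dV / R)
P_max = dV * V_min / R = 0.207 * 3.714 / 0.0208 = 36.96 W

36.96 W


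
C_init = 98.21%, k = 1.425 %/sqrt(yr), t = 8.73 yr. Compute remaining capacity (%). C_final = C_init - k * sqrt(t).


Step 1: sqrt(8.73 yr) = 2.9547
Step 2: drop = 1.425 * 2.9547 = 4.2104
Step 3: C_final = 98.21 - 4.2104 = 94.00%

94.00%


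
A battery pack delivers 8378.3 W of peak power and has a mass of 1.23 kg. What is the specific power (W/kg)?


Specific power = 8378.3 W / 1.23 kg = 6812 W/kg

6812 W/kg


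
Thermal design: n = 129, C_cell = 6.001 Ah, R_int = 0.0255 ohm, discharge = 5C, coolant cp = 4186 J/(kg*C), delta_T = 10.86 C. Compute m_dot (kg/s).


Step 1: I = 5 * 6.001 = 30.005 A
Step 2: Q_cell = I^2 * R = 30.005^2 * 0.0255 = 22.958 W
Step 3: Q_total = 129 * 22.958 = 2961.6 W
Step 4: m_dot = Q_total / (cp * dT) = 2961.6 / (4186 * 10.86) = 0.06515 kg/s

0.06515 kg/s


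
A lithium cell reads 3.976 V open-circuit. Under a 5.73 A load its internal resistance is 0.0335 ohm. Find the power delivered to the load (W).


Step 1: V_terminal = OCV - I*R = 3.976 - 5.73 * 0.0335 = 3.784 V
Step 2: P_out = V_terminal * I = 3.784 * 5.73 = 21.68 W

21.68 W


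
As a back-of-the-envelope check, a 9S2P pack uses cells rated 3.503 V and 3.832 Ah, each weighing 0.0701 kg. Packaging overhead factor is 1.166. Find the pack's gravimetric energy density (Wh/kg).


Step 1: V_pack = 9 * 3.503 = 31.527 V
Step 2: C_pack = 2 * 3.832 = 7.664 Ah
Step 3: E_pack = V_pack * C_pack = 31.527 * 7.664 = 241.62 Wh
Step 4: m_pack = 9 * 2 * 0.0701 * 1.166 = 1.4713 kg
Step 5: ED = E_pack / m_pack = 241.62 / 1.4713 = 164.2 Wh/kg

164.2 Wh/kg


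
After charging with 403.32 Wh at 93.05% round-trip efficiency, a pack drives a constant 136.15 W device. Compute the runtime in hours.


Step 1: E_discharge = eta/100 * E_charge = 93.05/100 * 403.32 = 375.29 Wh
Step 2: t = E_discharge / P = 375.29 / 136.15 = 2.756 hr

2.756 hr


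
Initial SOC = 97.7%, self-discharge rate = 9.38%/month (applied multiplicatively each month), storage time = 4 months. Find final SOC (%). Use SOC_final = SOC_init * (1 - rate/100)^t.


Monthly retention factor = 1 - 9.38/100 = 0.9062
Over 4 months: factor^4 = 0.67437
SOC_final = 97.7 * 0.67437 = 65.89%

65.89%


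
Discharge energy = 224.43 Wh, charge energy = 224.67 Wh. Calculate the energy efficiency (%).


Round-trip efficiency = 224.43/224.67 * 100% = 99.89%

99.89%


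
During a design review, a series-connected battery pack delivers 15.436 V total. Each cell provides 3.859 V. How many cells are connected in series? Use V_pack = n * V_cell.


n = V_pack / V_cell = 15.436 / 3.859 = 4

4


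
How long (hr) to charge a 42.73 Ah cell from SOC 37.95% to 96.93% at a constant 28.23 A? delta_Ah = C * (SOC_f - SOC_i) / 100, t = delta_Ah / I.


delta_Ah = 42.73 * (96.93 - 37.95) / 100 = 25.202 Ah
t = delta_Ah / I = 25.202 / 28.23 = 0.8927 hr

0.8927 hr


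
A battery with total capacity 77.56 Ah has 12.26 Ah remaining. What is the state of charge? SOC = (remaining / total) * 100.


SOC% = 12.26 / 77.56 * 100 = 15.81%

15.81%


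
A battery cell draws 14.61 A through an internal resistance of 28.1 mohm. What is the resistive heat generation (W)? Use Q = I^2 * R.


Convert: R = 28.1 mohm = 0.0281 ohm
Q = I^2 * R = 14.61^2 * 0.0281 = 5.998 W

5.998 W


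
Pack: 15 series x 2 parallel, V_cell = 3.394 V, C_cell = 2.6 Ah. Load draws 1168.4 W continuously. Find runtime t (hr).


Step 1: E_pack = Ns * V_cell * Np * C_cell = 15 * 3.394 * 2 * 2.6 = 264.73 Wh
Step 2: t = E_pack / P = 264.73 / 1168.4 = 0.2266 hr

0.2266 hr


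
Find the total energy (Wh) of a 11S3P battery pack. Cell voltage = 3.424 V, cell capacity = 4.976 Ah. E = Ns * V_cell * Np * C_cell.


E = Ns * Vcell * Np * Ccell = 11 * 3.424 * 3 * 4.976 = 562.2 Wh

562.2 Wh


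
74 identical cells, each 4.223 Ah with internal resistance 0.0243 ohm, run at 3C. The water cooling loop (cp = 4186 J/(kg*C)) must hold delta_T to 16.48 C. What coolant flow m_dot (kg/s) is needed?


Step 1: I = 3 * 4.223 = 12.669 A
Step 2: Q_cell = I^2 * R = 12.669^2 * 0.0243 = 3.9002 W
Step 3: Q_total = 74 * 3.9002 = 288.61 W
Step 4: m_dot = Q_total / (cp * dT) = 288.61 / (4186 * 16.48) = 0.004184 kg/s

0.004184 kg/s


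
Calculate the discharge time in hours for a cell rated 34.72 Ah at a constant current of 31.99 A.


t = capacity / current = 34.72 / 31.99 = 1.085 hr

1.085 hr


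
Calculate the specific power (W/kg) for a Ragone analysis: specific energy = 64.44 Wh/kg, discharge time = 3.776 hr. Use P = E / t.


P_specific = E / t = 64.44 / 3.776 = 17.07 W/kg

17.07 W/kg


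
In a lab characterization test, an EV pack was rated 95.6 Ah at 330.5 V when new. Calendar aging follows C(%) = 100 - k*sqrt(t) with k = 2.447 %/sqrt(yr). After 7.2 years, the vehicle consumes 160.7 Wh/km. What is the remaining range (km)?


Step 1: capacity retention = 100 - 2.447 * sqrt(7.2) = 100 - 2.447 * 2.6833 = 93.434%
Step 2: C_now = 95.6 * 93.434/100 = 89.323 Ah
Step 3: E_pack = V * C_now = 330.5 * 89.323 = 29521 Wh
Step 4: range = E_pack / consumption = 29521 / 160.7 = 183.7 km

183.7 km


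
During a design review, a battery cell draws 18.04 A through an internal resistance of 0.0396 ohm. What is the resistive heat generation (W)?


Q = I^2 * R = 18.04^2 * 0.0396 = 12.89 W

12.89 W


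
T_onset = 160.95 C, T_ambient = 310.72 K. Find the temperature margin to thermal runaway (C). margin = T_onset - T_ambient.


Convert: T_ambient = 310.72 K = 37.57 C
margin = 160.95 - 37.57 = 123.38 C

123.38 C


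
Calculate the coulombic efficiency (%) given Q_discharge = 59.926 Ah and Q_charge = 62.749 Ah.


Coulombic efficiency = 59.926/62.749 * 100% = 95.50%

95.50%


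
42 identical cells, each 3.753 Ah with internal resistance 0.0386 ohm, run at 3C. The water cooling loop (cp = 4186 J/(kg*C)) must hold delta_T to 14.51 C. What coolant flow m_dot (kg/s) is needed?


Step 1: I = 3 * 3.753 = 11.259 A
Step 2: Q_cell = I^2 * R = 11.259^2 * 0.0386 = 4.8931 W
Step 3: Q_total = 42 * 4.8931 = 205.51 W
Step 4: m_dot = Q_total / (cp * dT) = 205.51 / (4186 * 14.51) = 0.003384 kg/s

0.003384 kg/s


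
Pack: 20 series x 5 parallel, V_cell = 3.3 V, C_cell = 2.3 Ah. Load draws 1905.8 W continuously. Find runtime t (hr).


Step 1: E_pack = Ns * V_cell * Np * C_cell = 20 * 3.3 * 5 * 2.3 = 759 Wh
Step 2: t = E_pack / P = 759 / 1905.8 = 0.3983 hr

0.3983 hr


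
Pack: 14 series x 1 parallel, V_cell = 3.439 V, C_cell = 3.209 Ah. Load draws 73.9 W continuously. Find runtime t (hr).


Step 1: E_pack = Ns * V_cell * Np * C_cell = 14 * 3.439 * 1 * 3.209 = 154.5 Wh
Step 2: t = E_pack / P = 154.5 / 73.9 = 2.091 hr

2.091 hr


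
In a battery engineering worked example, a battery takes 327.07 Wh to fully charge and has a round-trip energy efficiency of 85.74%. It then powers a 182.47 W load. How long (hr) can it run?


Step 1: E_discharge = eta/100 * E_charge = 85.74/100 * 327.07 = 280.43 Wh
Step 2: t = E_discharge / P = 280.43 / 182.47 = 1.537 hr

1.537 hr


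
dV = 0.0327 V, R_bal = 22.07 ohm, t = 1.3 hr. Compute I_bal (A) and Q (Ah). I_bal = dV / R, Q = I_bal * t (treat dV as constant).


I_bal = dV / R = 0.0327 / 22.07 = 0.0014816 A
Q = I_bal * t = 0.0014816 * 1.3 = 0.001926 Ah

I=0.0014816 A, Q=0.001926 Ah


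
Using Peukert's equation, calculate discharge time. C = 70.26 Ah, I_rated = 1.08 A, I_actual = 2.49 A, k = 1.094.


Step 1: t_rated = C / I_rated = 70.26 / 1.08 = 65.056 hr
Step 2: ratio = 1.08 / 2.49 = 0.43373
Step 3: ratio^k = 0.43373^1.094 = 0.40098
Step 4: t = t_rated * ratio^k = 65.056 * 0.40098 = 26.09 hr

26.09 hr


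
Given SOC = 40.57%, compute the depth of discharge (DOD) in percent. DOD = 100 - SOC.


DOD = 100 - SOC = 100 - 40.57 = 59.43%

59.43%


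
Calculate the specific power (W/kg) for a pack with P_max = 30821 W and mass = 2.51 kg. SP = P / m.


SP = P / m = 30821 / 2.51 = 12280 W/kg

12280 W/kg


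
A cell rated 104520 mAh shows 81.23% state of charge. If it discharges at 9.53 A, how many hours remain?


Convert: C_total = 104520 mAh = 104.52 Ah
Step 1: remaining = SOC/100 * C_total = 81.23/100 * 104.52 = 84.902 Ah
Step 2: t = remaining / I = 84.902 / 9.53 = 8.909 hr

8.909 hr


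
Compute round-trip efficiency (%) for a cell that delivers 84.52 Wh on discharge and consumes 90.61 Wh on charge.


Round-trip efficiency = 84.52/90.61 * 100% = 93.28%

93.28%


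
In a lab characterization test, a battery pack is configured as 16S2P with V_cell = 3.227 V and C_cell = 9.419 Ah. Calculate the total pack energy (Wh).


V_pack = 16 * 3.227 = 51.632 V
C_pack = 2 * 9.419 = 18.838 Ah
E = V_pack * C_pack = 51.632 * 18.838 = 972.6 Wh

972.6 Wh


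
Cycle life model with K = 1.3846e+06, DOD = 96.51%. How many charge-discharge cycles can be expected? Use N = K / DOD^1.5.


Step 1: DOD^1.5 = 96.51^1.5 = 948.11
Step 2: N = 1.3846e+06 / 948.11 = 1460 cycles

1460 cycles


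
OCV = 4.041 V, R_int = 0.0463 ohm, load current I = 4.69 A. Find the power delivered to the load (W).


Step 1: V_terminal = OCV - I*R = 4.041 - 4.69 * 0.0463 = 3.8239 V
Step 2: P_out = V_terminal * I = 3.8239 * 4.69 = 17.93 W

17.93 W
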